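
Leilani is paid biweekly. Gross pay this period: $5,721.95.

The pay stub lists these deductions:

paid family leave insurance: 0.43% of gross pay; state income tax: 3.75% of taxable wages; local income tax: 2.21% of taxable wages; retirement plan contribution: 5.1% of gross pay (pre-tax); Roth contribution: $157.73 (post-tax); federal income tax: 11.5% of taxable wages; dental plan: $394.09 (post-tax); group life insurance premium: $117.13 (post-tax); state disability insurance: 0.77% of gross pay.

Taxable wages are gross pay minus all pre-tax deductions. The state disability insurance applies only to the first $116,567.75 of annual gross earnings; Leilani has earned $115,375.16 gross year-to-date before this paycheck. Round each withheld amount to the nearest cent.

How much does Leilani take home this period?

Retirement plan contribution: $5,721.95 × 0.051 = $291.82
Taxable wages = $5,721.95 − $291.82 = $5,430.13
Federal income tax: $5,430.13 × 0.115 = $624.46
State income tax: $5,430.13 × 0.0375 = $203.63
Local income tax: $5,430.13 × 0.0221 = $120.01
Paid family leave insurance: $5,721.95 × 0.0043 = $24.60
State disability insurance: only $116,567.75 − $115,375.16 = $1,192.59 of this check is subject → $1,192.59 × 0.0077 = $9.18
Group life insurance premium: $117.13
Dental plan: $394.09
Roth contribution: $157.73
Total deductions = $291.82 + $624.46 + $203.63 + $120.01 + $24.60 + $9.18 + $117.13 + $394.09 + $157.73 = $1,942.65
Net pay = $5,721.95 − $1,942.65 = $3,779.30

$3,779.30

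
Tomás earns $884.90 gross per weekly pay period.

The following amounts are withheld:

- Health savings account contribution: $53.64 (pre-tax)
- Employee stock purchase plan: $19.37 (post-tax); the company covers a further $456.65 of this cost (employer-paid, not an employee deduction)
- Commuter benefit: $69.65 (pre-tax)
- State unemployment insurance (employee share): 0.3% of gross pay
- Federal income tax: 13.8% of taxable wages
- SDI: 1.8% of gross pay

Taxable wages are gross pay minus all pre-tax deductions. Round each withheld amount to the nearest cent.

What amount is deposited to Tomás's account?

Commuter benefit: $69.65
Health savings account contribution: $53.64
Pre-tax total = $69.65 + $53.64 = $123.29
Taxable wages = $884.90 − $123.29 = $761.61
Federal income tax: $761.61 × 0.138 = $105.10
SDI: $884.90 × 0.018 = $15.93
State unemployment insurance (employee share): $884.90 × 0.003 = $2.65
Employee stock purchase plan: $19.37
(Employer's $456.65 toward employee stock purchase plan is not withheld from the employee.)
Total deductions = $69.65 + $53.64 + $105.10 + $15.93 + $2.65 + $19.37 = $266.34
Net pay = $884.90 − $266.34 = $618.56

$618.56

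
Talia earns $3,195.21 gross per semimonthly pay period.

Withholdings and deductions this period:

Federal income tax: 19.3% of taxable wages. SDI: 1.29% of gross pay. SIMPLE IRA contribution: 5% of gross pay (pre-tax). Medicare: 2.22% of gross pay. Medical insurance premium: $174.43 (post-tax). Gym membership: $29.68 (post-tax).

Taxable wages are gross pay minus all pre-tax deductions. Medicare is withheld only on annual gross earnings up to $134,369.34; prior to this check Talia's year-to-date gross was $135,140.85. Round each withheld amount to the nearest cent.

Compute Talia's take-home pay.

$2,204.28

SIMPLE IRA contribution: $3,195.21 × 0.05 = $159.76
Taxable wages = $3,195.21 − $159.76 = $3,035.45
Federal income tax: $3,035.45 × 0.193 = $585.84
SDI: $3,195.21 × 0.0129 = $41.22
Medicare: annual cap $134,369.34 already reached (YTD $135,140.85), so $0.00
Medical insurance premium: $174.43
Gym membership: $29.68
Total deductions = $159.76 + $585.84 + $41.22 + $0.00 + $174.43 + $29.68 = $990.93
Net pay = $3,195.21 − $990.93 = $2,204.28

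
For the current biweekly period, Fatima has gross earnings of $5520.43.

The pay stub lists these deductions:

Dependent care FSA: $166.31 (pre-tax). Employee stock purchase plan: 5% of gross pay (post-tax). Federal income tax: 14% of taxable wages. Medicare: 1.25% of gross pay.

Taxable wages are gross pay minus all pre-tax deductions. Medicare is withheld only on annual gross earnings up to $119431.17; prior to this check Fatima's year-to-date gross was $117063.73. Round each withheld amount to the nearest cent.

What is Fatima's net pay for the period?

$4298.93

Dependent care FSA: $166.31
Taxable wages = $5520.43 − $166.31 = $5354.12
Federal income tax: $5354.12 × 0.14 = $749.58
Medicare: only $119431.17 − $117063.73 = $2367.44 of this check is subject → $2367.44 × 0.0125 = $29.59
Employee stock purchase plan: $5520.43 × 0.05 = $276.02
Total deductions = $166.31 + $749.58 + $29.59 + $276.02 = $1221.50
Net pay = $5520.43 − $1221.50 = $4298.93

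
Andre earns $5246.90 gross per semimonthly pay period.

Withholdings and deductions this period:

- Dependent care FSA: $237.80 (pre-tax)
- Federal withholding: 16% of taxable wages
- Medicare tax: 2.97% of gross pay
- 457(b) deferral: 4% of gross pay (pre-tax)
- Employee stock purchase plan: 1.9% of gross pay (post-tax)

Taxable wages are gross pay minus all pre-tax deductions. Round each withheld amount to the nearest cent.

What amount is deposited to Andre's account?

Dependent care FSA: $237.80
457(b) deferral: $5246.90 × 0.04 = $209.88
Pre-tax total = $237.80 + $209.88 = $447.68
Taxable wages = $5246.90 − $447.68 = $4799.22
Federal withholding: $4799.22 × 0.16 = $767.88
Medicare tax: $5246.90 × 0.0297 = $155.83
Employee stock purchase plan: $5246.90 × 0.019 = $99.69
Total deductions = $237.80 + $209.88 + $767.88 + $155.83 + $99.69 = $1471.08
Net pay = $5246.90 − $1471.08 = $3775.82

$3775.82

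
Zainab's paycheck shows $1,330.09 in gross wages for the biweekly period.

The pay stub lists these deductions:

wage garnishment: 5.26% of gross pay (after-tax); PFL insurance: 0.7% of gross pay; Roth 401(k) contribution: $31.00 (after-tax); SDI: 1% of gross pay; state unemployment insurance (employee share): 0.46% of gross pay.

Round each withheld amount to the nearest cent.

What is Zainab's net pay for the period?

PFL insurance: $1,330.09 × 0.007 = $9.31
SDI: $1,330.09 × 0.01 = $13.30
State unemployment insurance (employee share): $1,330.09 × 0.0046 = $6.12
Roth 401(k) contribution: $31.00
Wage garnishment: $1,330.09 × 0.0526 = $69.96
Total deductions = $9.31 + $13.30 + $6.12 + $31.00 + $69.96 = $129.69
Net pay = $1,330.09 − $129.69 = $1,200.40

$1,200.40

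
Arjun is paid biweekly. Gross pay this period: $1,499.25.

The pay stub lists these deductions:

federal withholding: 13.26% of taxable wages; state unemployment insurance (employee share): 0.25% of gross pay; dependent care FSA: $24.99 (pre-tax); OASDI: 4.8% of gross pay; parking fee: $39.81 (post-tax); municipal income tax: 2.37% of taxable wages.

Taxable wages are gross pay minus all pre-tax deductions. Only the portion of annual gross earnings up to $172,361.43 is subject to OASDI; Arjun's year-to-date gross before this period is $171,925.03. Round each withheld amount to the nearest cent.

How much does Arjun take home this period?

Dependent care FSA: $24.99
Taxable wages = $1,499.25 − $24.99 = $1,474.26
Federal withholding: $1,474.26 × 0.1326 = $195.49
Municipal income tax: $1,474.26 × 0.0237 = $34.94
OASDI: only $172,361.43 − $171,925.03 = $436.40 of this check is subject → $436.40 × 0.048 = $20.95
State unemployment insurance (employee share): $1,499.25 × 0.0025 = $3.75
Parking fee: $39.81
Total deductions = $24.99 + $195.49 + $34.94 + $20.95 + $3.75 + $39.81 = $319.93
Net pay = $1,499.25 − $319.93 = $1,179.32

$1,179.32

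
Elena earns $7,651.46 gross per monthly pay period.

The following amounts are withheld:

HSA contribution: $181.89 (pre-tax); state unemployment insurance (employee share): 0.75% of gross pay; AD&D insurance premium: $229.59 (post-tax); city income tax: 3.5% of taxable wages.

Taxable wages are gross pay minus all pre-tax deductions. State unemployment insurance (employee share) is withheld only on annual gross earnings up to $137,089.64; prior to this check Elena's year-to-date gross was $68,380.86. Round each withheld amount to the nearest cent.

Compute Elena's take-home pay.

HSA contribution: $181.89
Taxable wages = $7,651.46 − $181.89 = $7,469.57
City income tax: $7,469.57 × 0.035 = $261.43
State unemployment insurance (employee share): cap not yet reached, full $7,651.46 is subject → $7,651.46 × 0.0075 = $57.39
AD&D insurance premium: $229.59
Total deductions = $181.89 + $261.43 + $57.39 + $229.59 = $730.30
Net pay = $7,651.46 − $730.30 = $6,921.16

$6,921.16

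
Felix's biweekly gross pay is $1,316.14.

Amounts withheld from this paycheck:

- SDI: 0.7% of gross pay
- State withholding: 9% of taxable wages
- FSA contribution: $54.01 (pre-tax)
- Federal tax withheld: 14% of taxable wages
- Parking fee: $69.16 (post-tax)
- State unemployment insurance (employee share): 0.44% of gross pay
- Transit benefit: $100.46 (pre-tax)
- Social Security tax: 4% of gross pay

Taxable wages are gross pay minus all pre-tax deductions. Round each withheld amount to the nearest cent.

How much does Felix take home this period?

$757.68

Transit benefit: $100.46
FSA contribution: $54.01
Pre-tax total = $100.46 + $54.01 = $154.47
Taxable wages = $1,316.14 − $154.47 = $1,161.67
Federal tax withheld: $1,161.67 × 0.14 = $162.63
State withholding: $1,161.67 × 0.09 = $104.55
State unemployment insurance (employee share): $1,316.14 × 0.0044 = $5.79
Social Security tax: $1,316.14 × 0.04 = $52.65
SDI: $1,316.14 × 0.007 = $9.21
Parking fee: $69.16
Total deductions = $100.46 + $54.01 + $162.63 + $104.55 + $5.79 + $52.65 + $9.21 + $69.16 = $558.46
Net pay = $1,316.14 − $558.46 = $757.68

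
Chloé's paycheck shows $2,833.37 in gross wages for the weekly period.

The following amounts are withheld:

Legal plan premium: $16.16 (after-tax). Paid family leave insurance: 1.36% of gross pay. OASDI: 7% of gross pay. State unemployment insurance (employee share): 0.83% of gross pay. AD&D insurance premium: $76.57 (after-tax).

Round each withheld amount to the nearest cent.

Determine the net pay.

$2,480.25

OASDI: $2,833.37 × 0.07 = $198.34
State unemployment insurance (employee share): $2,833.37 × 0.0083 = $23.52
Paid family leave insurance: $2,833.37 × 0.0136 = $38.53
Legal plan premium: $16.16
AD&D insurance premium: $76.57
Total deductions = $198.34 + $23.52 + $38.53 + $16.16 + $76.57 = $353.12
Net pay = $2,833.37 − $353.12 = $2,480.25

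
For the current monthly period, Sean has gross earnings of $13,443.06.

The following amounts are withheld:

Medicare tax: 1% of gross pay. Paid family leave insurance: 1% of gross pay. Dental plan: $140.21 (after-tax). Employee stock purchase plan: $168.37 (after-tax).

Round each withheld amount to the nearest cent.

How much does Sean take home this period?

Medicare tax: $13,443.06 × 0.01 = $134.43
Paid family leave insurance: $13,443.06 × 0.01 = $134.43
Dental plan: $140.21
Employee stock purchase plan: $168.37
Total deductions = $134.43 + $134.43 + $140.21 + $168.37 = $577.44
Net pay = $13,443.06 − $577.44 = $12,865.62

$12,865.62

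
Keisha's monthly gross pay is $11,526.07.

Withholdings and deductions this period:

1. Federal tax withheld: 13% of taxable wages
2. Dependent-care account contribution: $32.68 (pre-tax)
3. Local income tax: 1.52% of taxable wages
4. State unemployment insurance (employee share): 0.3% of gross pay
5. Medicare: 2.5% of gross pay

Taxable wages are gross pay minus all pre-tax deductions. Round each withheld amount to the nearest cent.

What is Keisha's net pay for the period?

$9,501.82

Dependent-care account contribution: $32.68
Taxable wages = $11,526.07 − $32.68 = $11,493.39
Local income tax: $11,493.39 × 0.0152 = $174.70
Federal tax withheld: $11,493.39 × 0.13 = $1,494.14
Medicare: $11,526.07 × 0.025 = $288.15
State unemployment insurance (employee share): $11,526.07 × 0.003 = $34.58
Total deductions = $32.68 + $174.70 + $1,494.14 + $288.15 + $34.58 = $2,024.25
Net pay = $11,526.07 − $2,024.25 = $9,501.82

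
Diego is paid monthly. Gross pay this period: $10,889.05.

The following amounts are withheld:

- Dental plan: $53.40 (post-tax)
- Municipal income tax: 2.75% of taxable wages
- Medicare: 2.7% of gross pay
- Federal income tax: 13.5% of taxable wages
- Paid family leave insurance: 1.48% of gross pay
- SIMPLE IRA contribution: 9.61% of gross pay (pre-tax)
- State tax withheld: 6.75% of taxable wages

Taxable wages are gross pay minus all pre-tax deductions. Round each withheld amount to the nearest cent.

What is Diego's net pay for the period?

SIMPLE IRA contribution: $10,889.05 × 0.0961 = $1,046.44
Taxable wages = $10,889.05 − $1,046.44 = $9,842.61
State tax withheld: $9,842.61 × 0.0675 = $664.38
Municipal income tax: $9,842.61 × 0.0275 = $270.67
Federal income tax: $9,842.61 × 0.135 = $1,328.75
Paid family leave insurance: $10,889.05 × 0.0148 = $161.16
Medicare: $10,889.05 × 0.027 = $294.00
Dental plan: $53.40
Total deductions = $1,046.44 + $664.38 + $270.67 + $1,328.75 + $161.16 + $294.00 + $53.40 = $3,818.80
Net pay = $10,889.05 − $3,818.80 = $7,070.25

$7,070.25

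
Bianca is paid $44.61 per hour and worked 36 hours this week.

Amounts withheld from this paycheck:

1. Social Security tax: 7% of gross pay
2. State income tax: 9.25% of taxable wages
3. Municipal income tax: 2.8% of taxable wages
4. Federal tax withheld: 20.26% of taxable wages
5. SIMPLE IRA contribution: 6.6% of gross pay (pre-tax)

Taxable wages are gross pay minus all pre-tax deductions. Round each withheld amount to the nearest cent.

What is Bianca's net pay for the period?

Gross pay: 36 × $44.61 = $1,605.96
SIMPLE IRA contribution: $1,605.96 × 0.066 = $105.99
Taxable wages = $1,605.96 − $105.99 = $1,499.97
Federal tax withheld: $1,499.97 × 0.2026 = $303.89
State income tax: $1,499.97 × 0.0925 = $138.75
Municipal income tax: $1,499.97 × 0.028 = $42.00
Social Security tax: $1,605.96 × 0.07 = $112.42
Total deductions = $105.99 + $303.89 + $138.75 + $42.00 + $112.42 = $703.05
Net pay = $1,605.96 − $703.05 = $902.91

$902.91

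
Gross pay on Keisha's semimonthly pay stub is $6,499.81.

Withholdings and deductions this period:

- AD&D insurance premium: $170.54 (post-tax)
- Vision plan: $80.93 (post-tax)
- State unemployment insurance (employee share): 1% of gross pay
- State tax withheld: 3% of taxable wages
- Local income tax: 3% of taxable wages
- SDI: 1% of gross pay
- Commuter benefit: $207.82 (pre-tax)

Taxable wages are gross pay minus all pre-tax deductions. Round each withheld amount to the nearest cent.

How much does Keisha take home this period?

Commuter benefit: $207.82
Taxable wages = $6,499.81 − $207.82 = $6,291.99
Local income tax: $6,291.99 × 0.03 = $188.76
State tax withheld: $6,291.99 × 0.03 = $188.76
SDI: $6,499.81 × 0.01 = $65.00
State unemployment insurance (employee share): $6,499.81 × 0.01 = $65.00
Vision plan: $80.93
AD&D insurance premium: $170.54
Total deductions = $207.82 + $188.76 + $188.76 + $65.00 + $65.00 + $80.93 + $170.54 = $966.81
Net pay = $6,499.81 − $966.81 = $5,533.00

$5,533.00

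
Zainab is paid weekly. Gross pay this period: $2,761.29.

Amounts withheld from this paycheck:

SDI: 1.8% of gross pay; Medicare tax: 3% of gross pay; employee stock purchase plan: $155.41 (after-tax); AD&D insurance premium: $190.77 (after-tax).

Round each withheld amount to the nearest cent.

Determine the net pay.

Medicare tax: $2,761.29 × 0.03 = $82.84
SDI: $2,761.29 × 0.018 = $49.70
Employee stock purchase plan: $155.41
AD&D insurance premium: $190.77
Total deductions = $82.84 + $49.70 + $155.41 + $190.77 = $478.72
Net pay = $2,761.29 − $478.72 = $2,282.57

$2,282.57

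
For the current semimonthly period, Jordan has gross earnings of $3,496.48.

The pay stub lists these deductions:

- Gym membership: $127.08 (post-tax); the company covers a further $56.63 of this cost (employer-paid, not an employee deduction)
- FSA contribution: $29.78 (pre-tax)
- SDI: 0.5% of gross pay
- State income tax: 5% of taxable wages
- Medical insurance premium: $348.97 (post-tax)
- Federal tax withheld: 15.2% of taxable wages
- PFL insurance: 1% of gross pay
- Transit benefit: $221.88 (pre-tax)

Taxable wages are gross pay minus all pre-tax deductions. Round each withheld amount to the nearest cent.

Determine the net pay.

$2,060.88

Transit benefit: $221.88
FSA contribution: $29.78
Pre-tax total = $221.88 + $29.78 = $251.66
Taxable wages = $3,496.48 − $251.66 = $3,244.82
State income tax: $3,244.82 × 0.05 = $162.24
Federal tax withheld: $3,244.82 × 0.152 = $493.21
PFL insurance: $3,496.48 × 0.01 = $34.96
SDI: $3,496.48 × 0.005 = $17.48
Gym membership: $127.08
Medical insurance premium: $348.97
(Employer's $56.63 toward gym membership is not withheld from the employee.)
Total deductions = $221.88 + $29.78 + $162.24 + $493.21 + $34.96 + $17.48 + $127.08 + $348.97 = $1,435.60
Net pay = $3,496.48 − $1,435.60 = $2,060.88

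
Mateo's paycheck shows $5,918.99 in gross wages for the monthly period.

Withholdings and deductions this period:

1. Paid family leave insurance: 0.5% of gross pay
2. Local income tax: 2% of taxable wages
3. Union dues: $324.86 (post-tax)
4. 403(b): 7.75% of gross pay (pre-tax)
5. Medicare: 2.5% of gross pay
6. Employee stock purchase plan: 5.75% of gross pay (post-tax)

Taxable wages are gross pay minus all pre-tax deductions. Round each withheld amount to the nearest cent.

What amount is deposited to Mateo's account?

403(b): $5,918.99 × 0.0775 = $458.72
Taxable wages = $5,918.99 − $458.72 = $5,460.27
Local income tax: $5,460.27 × 0.02 = $109.21
Medicare: $5,918.99 × 0.025 = $147.97
Paid family leave insurance: $5,918.99 × 0.005 = $29.59
Union dues: $324.86
Employee stock purchase plan: $5,918.99 × 0.0575 = $340.34
Total deductions = $458.72 + $109.21 + $147.97 + $29.59 + $324.86 + $340.34 = $1,410.69
Net pay = $5,918.99 − $1,410.69 = $4,508.30

$4,508.30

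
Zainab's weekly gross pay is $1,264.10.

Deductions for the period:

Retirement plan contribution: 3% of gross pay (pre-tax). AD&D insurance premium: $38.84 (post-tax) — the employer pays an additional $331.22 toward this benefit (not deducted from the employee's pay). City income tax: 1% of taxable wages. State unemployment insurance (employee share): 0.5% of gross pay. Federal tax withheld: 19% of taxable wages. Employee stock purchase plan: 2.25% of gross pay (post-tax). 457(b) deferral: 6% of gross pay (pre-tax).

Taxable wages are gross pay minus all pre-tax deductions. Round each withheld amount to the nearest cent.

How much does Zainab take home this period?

457(b) deferral: $1,264.10 × 0.06 = $75.85
Retirement plan contribution: $1,264.10 × 0.03 = $37.92
Pre-tax total = $75.85 + $37.92 = $113.77
Taxable wages = $1,264.10 − $113.77 = $1,150.33
Federal tax withheld: $1,150.33 × 0.19 = $218.56
City income tax: $1,150.33 × 0.01 = $11.50
State unemployment insurance (employee share): $1,264.10 × 0.005 = $6.32
AD&D insurance premium: $38.84
Employee stock purchase plan: $1,264.10 × 0.0225 = $28.44
(Employer's $331.22 toward AD&D insurance premium is not withheld from the employee.)
Total deductions = $75.85 + $37.92 + $218.56 + $11.50 + $6.32 + $38.84 + $28.44 = $417.43
Net pay = $1,264.10 − $417.43 = $846.67

$846.67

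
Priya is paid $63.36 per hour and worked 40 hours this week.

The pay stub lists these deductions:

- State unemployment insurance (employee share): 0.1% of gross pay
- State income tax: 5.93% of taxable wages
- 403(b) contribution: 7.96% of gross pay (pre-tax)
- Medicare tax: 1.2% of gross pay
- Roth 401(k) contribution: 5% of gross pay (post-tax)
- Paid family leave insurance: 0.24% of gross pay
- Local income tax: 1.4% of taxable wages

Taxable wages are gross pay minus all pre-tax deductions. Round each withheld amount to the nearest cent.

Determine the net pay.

Gross pay: 40 × $63.36 = $2534.40
403(b) contribution: $2534.40 × 0.0796 = $201.74
Taxable wages = $2534.40 − $201.74 = $2332.66
State income tax: $2332.66 × 0.0593 = $138.33
Local income tax: $2332.66 × 0.014 = $32.66
Medicare tax: $2534.40 × 0.012 = $30.41
State unemployment insurance (employee share): $2534.40 × 0.001 = $2.53
Paid family leave insurance: $2534.40 × 0.0024 = $6.08
Roth 401(k) contribution: $2534.40 × 0.05 = $126.72
Total deductions = $201.74 + $138.33 + $32.66 + $30.41 + $2.53 + $6.08 + $126.72 = $538.47
Net pay = $2534.40 − $538.47 = $1995.93

$1995.93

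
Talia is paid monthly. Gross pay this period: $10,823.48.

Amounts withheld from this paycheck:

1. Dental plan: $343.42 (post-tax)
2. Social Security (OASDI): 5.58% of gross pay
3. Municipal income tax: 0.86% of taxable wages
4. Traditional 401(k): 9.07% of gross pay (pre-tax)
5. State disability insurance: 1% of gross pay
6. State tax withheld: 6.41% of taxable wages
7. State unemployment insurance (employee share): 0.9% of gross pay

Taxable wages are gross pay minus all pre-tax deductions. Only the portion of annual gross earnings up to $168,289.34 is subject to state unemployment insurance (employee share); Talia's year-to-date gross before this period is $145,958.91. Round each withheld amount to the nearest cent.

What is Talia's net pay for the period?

$7,973.28

Traditional 401(k): $10,823.48 × 0.0907 = $981.69
Taxable wages = $10,823.48 − $981.69 = $9,841.79
Municipal income tax: $9,841.79 × 0.0086 = $84.64
State tax withheld: $9,841.79 × 0.0641 = $630.86
Social Security (OASDI): $10,823.48 × 0.0558 = $603.95
State disability insurance: $10,823.48 × 0.01 = $108.23
State unemployment insurance (employee share): cap not yet reached, full $10,823.48 is subject → $10,823.48 × 0.009 = $97.41
Dental plan: $343.42
Total deductions = $981.69 + $84.64 + $630.86 + $603.95 + $108.23 + $97.41 + $343.42 = $2,850.20
Net pay = $10,823.48 − $2,850.20 = $7,973.28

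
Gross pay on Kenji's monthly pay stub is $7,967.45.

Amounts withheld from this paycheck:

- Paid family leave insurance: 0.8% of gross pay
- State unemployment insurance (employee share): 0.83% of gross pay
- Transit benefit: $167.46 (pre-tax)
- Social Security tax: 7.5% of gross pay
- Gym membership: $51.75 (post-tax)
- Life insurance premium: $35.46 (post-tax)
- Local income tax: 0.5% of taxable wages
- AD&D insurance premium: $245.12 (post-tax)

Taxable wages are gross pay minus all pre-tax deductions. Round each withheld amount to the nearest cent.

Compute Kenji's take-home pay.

Transit benefit: $167.46
Taxable wages = $7,967.45 − $167.46 = $7,799.99
Local income tax: $7,799.99 × 0.005 = $39.00
Paid family leave insurance: $7,967.45 × 0.008 = $63.74
Social Security tax: $7,967.45 × 0.075 = $597.56
State unemployment insurance (employee share): $7,967.45 × 0.0083 = $66.13
Life insurance premium: $35.46
Gym membership: $51.75
AD&D insurance premium: $245.12
Total deductions = $167.46 + $39.00 + $63.74 + $597.56 + $66.13 + $35.46 + $51.75 + $245.12 = $1,266.22
Net pay = $7,967.45 − $1,266.22 = $6,701.23

$6,701.23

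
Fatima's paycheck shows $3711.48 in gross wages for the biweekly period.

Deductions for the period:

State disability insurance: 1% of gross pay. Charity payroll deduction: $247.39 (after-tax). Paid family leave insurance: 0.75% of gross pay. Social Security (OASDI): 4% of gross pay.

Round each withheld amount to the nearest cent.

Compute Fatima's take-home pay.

Paid family leave insurance: $3711.48 × 0.0075 = $27.84
Social Security (OASDI): $3711.48 × 0.04 = $148.46
State disability insurance: $3711.48 × 0.01 = $37.11
Charity payroll deduction: $247.39
Total deductions = $27.84 + $148.46 + $37.11 + $247.39 = $460.80
Net pay = $3711.48 − $460.80 = $3250.68

$3250.68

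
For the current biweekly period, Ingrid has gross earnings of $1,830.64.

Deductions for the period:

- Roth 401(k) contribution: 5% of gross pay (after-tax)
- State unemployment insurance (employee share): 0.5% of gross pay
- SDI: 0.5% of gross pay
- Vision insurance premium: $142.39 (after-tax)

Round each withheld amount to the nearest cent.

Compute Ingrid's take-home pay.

$1,578.42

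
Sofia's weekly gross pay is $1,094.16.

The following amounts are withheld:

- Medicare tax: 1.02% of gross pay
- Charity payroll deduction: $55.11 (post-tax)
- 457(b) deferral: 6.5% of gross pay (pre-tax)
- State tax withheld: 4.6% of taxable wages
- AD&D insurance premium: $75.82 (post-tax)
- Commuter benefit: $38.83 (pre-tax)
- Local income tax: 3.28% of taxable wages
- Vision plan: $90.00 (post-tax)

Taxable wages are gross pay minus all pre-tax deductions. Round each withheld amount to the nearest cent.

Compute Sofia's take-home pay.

$674.57

Commuter benefit: $38.83
457(b) deferral: $1,094.16 × 0.065 = $71.12
Pre-tax total = $38.83 + $71.12 = $109.95
Taxable wages = $1,094.16 − $109.95 = $984.21
Local income tax: $984.21 × 0.0328 = $32.28
State tax withheld: $984.21 × 0.046 = $45.27
Medicare tax: $1,094.16 × 0.0102 = $11.16
Vision plan: $90.00
AD&D insurance premium: $75.82
Charity payroll deduction: $55.11
Total deductions = $38.83 + $71.12 + $32.28 + $45.27 + $11.16 + $90.00 + $75.82 + $55.11 = $419.59
Net pay = $1,094.16 − $419.59 = $674.57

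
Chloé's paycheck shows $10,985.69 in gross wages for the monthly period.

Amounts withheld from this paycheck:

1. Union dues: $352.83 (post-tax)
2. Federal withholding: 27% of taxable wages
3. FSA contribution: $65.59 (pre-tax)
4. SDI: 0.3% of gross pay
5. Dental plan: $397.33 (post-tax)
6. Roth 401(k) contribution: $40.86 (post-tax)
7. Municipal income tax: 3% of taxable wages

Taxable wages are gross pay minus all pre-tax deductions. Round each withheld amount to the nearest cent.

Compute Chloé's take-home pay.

FSA contribution: $65.59
Taxable wages = $10,985.69 − $65.59 = $10,920.10
Municipal income tax: $10,920.10 × 0.03 = $327.60
Federal withholding: $10,920.10 × 0.27 = $2,948.43
SDI: $10,985.69 × 0.003 = $32.96
Roth 401(k) contribution: $40.86
Union dues: $352.83
Dental plan: $397.33
Total deductions = $65.59 + $327.60 + $2,948.43 + $32.96 + $40.86 + $352.83 + $397.33 = $4,165.60
Net pay = $10,985.69 − $4,165.60 = $6,820.09

$6,820.09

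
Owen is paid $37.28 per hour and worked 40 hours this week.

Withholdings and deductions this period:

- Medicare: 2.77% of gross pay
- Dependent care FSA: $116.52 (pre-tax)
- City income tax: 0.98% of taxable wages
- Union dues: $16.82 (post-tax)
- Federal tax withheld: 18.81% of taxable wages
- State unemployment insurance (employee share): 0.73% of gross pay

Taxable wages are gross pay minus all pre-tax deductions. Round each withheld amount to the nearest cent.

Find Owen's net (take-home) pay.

$1,033.61

Gross pay: 40 × $37.28 = $1,491.20
Dependent care FSA: $116.52
Taxable wages = $1,491.20 − $116.52 = $1,374.68
City income tax: $1,374.68 × 0.0098 = $13.47
Federal tax withheld: $1,374.68 × 0.1881 = $258.58
Medicare: $1,491.20 × 0.0277 = $41.31
State unemployment insurance (employee share): $1,491.20 × 0.0073 = $10.89
Union dues: $16.82
Total deductions = $116.52 + $13.47 + $258.58 + $41.31 + $10.89 + $16.82 = $457.59
Net pay = $1,491.20 − $457.59 = $1,033.61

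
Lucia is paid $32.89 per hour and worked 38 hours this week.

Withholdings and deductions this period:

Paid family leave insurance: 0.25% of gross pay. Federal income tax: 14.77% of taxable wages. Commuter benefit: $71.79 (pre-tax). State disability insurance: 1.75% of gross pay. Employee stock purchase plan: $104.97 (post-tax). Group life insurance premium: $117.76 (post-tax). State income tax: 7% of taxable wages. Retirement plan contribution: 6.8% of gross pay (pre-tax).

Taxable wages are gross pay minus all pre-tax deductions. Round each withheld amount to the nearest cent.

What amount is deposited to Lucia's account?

$607.37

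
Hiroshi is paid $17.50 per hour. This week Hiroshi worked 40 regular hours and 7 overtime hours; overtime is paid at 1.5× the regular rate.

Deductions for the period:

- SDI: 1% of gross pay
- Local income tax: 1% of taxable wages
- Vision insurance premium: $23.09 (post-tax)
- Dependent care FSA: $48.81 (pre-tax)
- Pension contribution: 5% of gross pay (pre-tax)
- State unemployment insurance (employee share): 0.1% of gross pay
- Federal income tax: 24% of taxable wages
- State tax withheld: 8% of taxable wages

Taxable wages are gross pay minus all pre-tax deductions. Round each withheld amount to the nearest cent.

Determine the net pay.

$496.99

Regular pay: 40 × $17.50 = $700.00
Overtime pay: 7 × $17.50 × 1.5 = $183.75
Gross pay = $700.00 + $183.75 = $883.75
Pension contribution: $883.75 × 0.05 = $44.19
Dependent care FSA: $48.81
Pre-tax total = $44.19 + $48.81 = $93.00
Taxable wages = $883.75 − $93.00 = $790.75
Local income tax: $790.75 × 0.01 = $7.91
Federal income tax: $790.75 × 0.24 = $189.78
State tax withheld: $790.75 × 0.08 = $63.26
SDI: $883.75 × 0.01 = $8.84
State unemployment insurance (employee share): $883.75 × 0.001 = $0.88
Vision insurance premium: $23.09
Total deductions = $44.19 + $48.81 + $7.91 + $189.78 + $63.26 + $8.84 + $0.88 + $23.09 = $386.76
Net pay = $883.75 − $386.76 = $496.99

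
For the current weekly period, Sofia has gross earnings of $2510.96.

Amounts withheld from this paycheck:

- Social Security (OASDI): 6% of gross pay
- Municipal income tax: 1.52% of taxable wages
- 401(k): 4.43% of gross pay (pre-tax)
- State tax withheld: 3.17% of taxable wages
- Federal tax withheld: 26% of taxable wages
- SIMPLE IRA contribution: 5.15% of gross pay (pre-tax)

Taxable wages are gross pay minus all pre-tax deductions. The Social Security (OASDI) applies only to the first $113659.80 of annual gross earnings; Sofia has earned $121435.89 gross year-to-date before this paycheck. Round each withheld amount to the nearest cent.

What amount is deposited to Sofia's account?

$1573.62

401(k): $2510.96 × 0.0443 = $111.24
SIMPLE IRA contribution: $2510.96 × 0.0515 = $129.31
Pre-tax total = $111.24 + $129.31 = $240.55
Taxable wages = $2510.96 − $240.55 = $2270.41
Municipal income tax: $2270.41 × 0.0152 = $34.51
Federal tax withheld: $2270.41 × 0.26 = $590.31
State tax withheld: $2270.41 × 0.0317 = $71.97
Social Security (OASDI): annual cap $113659.80 already reached (YTD $121435.89), so $0.00
Total deductions = $111.24 + $129.31 + $34.51 + $590.31 + $71.97 + $0.00 = $937.34
Net pay = $2510.96 − $937.34 = $1573.62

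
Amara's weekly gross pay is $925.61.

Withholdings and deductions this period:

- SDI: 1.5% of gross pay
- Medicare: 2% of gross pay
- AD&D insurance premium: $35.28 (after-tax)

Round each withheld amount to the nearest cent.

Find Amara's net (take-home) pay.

$857.94

SDI: $925.61 × 0.015 = $13.88
Medicare: $925.61 × 0.02 = $18.51
AD&D insurance premium: $35.28
Total deductions = $13.88 + $18.51 + $35.28 = $67.67
Net pay = $925.61 − $67.67 = $857.94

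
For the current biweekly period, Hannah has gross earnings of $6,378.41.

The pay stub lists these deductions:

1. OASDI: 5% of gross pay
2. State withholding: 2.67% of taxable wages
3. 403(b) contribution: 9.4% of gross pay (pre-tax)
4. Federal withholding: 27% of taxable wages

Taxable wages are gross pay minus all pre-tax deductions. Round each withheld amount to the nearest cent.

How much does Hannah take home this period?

$3,745.33

403(b) contribution: $6,378.41 × 0.094 = $599.57
Taxable wages = $6,378.41 − $599.57 = $5,778.84
State withholding: $5,778.84 × 0.0267 = $154.30
Federal withholding: $5,778.84 × 0.27 = $1,560.29
OASDI: $6,378.41 × 0.05 = $318.92
Total deductions = $599.57 + $154.30 + $1,560.29 + $318.92 = $2,633.08
Net pay = $6,378.41 − $2,633.08 = $3,745.33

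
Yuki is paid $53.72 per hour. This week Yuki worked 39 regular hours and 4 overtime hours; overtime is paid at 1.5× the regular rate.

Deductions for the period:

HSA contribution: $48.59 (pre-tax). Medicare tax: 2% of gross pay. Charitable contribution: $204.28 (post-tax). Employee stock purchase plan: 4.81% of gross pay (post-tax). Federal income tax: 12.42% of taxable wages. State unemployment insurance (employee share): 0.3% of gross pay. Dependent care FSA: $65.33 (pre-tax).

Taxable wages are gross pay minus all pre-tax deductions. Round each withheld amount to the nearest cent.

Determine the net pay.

Regular pay: 39 × $53.72 = $2095.08
Overtime pay: 4 × $53.72 × 1.5 = $322.32
Gross pay = $2095.08 + $322.32 = $2417.40
HSA contribution: $48.59
Dependent care FSA: $65.33
Pre-tax total = $48.59 + $65.33 = $113.92
Taxable wages = $2417.40 − $113.92 = $2303.48
Federal income tax: $2303.48 × 0.1242 = $286.09
State unemployment insurance (employee share): $2417.40 × 0.003 = $7.25
Medicare tax: $2417.40 × 0.02 = $48.35
Employee stock purchase plan: $2417.40 × 0.0481 = $116.28
Charitable contribution: $204.28
Total deductions = $48.59 + $65.33 + $286.09 + $7.25 + $48.35 + $116.28 + $204.28 = $776.17
Net pay = $2417.40 − $776.17 = $1641.23

$1641.23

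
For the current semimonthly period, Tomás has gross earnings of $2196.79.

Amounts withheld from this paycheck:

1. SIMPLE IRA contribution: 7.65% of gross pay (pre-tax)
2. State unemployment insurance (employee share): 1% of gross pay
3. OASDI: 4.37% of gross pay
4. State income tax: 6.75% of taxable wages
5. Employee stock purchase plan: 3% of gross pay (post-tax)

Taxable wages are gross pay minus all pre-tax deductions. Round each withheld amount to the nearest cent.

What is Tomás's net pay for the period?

$1707.93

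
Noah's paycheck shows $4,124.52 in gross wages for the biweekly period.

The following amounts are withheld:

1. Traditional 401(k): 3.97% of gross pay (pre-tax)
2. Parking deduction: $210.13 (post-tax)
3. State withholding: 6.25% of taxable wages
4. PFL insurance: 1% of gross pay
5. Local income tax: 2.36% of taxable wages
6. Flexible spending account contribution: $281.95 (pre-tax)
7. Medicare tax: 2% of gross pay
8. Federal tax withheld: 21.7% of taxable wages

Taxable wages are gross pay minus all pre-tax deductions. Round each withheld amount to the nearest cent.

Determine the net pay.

$2,229.90

Flexible spending account contribution: $281.95
Traditional 401(k): $4,124.52 × 0.0397 = $163.74
Pre-tax total = $281.95 + $163.74 = $445.69
Taxable wages = $4,124.52 − $445.69 = $3,678.83
Local income tax: $3,678.83 × 0.0236 = $86.82
Federal tax withheld: $3,678.83 × 0.217 = $798.31
State withholding: $3,678.83 × 0.0625 = $229.93
PFL insurance: $4,124.52 × 0.01 = $41.25
Medicare tax: $4,124.52 × 0.02 = $82.49
Parking deduction: $210.13
Total deductions = $281.95 + $163.74 + $86.82 + $798.31 + $229.93 + $41.25 + $82.49 + $210.13 = $1,894.62
Net pay = $4,124.52 − $1,894.62 = $2,229.90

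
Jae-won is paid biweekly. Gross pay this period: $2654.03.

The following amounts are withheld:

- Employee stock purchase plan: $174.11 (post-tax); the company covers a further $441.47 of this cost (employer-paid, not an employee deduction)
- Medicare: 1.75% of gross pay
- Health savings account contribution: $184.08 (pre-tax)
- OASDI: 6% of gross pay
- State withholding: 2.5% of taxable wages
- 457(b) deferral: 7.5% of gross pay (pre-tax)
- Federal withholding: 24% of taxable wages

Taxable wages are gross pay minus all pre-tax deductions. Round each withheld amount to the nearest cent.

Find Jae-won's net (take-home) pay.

$1289.31

457(b) deferral: $2654.03 × 0.075 = $199.05
Health savings account contribution: $184.08
Pre-tax total = $199.05 + $184.08 = $383.13
Taxable wages = $2654.03 − $383.13 = $2270.90
State withholding: $2270.90 × 0.025 = $56.77
Federal withholding: $2270.90 × 0.24 = $545.02
Medicare: $2654.03 × 0.0175 = $46.45
OASDI: $2654.03 × 0.06 = $159.24
Employee stock purchase plan: $174.11
(Employer's $441.47 toward employee stock purchase plan is not withheld from the employee.)
Total deductions = $199.05 + $184.08 + $56.77 + $545.02 + $46.45 + $159.24 + $174.11 = $1364.72
Net pay = $2654.03 − $1364.72 = $1289.31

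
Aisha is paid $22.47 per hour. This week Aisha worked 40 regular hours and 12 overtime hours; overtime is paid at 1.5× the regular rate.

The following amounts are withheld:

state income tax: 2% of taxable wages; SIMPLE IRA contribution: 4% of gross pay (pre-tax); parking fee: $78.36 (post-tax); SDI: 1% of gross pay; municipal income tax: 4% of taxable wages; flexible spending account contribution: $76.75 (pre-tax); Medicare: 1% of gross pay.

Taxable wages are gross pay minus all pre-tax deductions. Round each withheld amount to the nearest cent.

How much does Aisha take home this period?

$999.49

Regular pay: 40 × $22.47 = $898.80
Overtime pay: 12 × $22.47 × 1.5 = $404.46
Gross pay = $898.80 + $404.46 = $1303.26
SIMPLE IRA contribution: $1303.26 × 0.04 = $52.13
Flexible spending account contribution: $76.75
Pre-tax total = $52.13 + $76.75 = $128.88
Taxable wages = $1303.26 − $128.88 = $1174.38
Municipal income tax: $1174.38 × 0.04 = $46.98
State income tax: $1174.38 × 0.02 = $23.49
SDI: $1303.26 × 0.01 = $13.03
Medicare: $1303.26 × 0.01 = $13.03
Parking fee: $78.36
Total deductions = $52.13 + $76.75 + $46.98 + $23.49 + $13.03 + $13.03 + $78.36 = $303.77
Net pay = $1303.26 − $303.77 = $999.49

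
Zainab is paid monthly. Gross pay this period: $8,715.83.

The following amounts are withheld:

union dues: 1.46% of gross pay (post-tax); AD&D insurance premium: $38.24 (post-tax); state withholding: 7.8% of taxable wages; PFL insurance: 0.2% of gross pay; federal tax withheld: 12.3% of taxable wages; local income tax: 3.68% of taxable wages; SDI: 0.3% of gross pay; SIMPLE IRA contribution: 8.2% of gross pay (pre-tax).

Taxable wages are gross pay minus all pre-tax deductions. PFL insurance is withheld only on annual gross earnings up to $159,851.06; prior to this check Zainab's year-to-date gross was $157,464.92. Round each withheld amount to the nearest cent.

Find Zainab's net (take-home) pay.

$5,902.05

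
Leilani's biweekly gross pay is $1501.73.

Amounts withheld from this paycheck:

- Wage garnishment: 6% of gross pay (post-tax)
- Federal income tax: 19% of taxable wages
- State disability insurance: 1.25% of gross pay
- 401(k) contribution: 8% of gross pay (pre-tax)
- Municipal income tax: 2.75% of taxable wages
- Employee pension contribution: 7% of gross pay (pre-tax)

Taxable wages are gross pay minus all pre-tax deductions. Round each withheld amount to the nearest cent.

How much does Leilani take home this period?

Employee pension contribution: $1501.73 × 0.07 = $105.12
401(k) contribution: $1501.73 × 0.08 = $120.14
Pre-tax total = $105.12 + $120.14 = $225.26
Taxable wages = $1501.73 − $225.26 = $1276.47
Federal income tax: $1276.47 × 0.19 = $242.53
Municipal income tax: $1276.47 × 0.0275 = $35.10
State disability insurance: $1501.73 × 0.0125 = $18.77
Wage garnishment: $1501.73 × 0.06 = $90.10
Total deductions = $105.12 + $120.14 + $242.53 + $35.10 + $18.77 + $90.10 = $611.76
Net pay = $1501.73 − $611.76 = $889.97

$889.97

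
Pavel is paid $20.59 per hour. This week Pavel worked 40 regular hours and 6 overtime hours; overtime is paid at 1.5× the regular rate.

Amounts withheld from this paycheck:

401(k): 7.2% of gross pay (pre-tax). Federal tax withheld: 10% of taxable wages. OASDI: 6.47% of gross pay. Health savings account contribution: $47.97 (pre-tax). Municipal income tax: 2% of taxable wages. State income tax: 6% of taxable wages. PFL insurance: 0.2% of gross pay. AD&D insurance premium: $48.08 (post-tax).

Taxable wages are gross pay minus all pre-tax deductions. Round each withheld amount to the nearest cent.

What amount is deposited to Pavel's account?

$613.02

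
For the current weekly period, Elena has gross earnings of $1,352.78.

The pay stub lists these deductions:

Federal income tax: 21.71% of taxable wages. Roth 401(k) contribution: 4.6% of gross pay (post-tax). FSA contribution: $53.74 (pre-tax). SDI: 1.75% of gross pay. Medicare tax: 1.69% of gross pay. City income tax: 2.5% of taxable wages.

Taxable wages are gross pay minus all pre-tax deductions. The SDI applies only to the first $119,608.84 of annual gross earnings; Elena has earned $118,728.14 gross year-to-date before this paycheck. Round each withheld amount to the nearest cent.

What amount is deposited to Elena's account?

$884.04

FSA contribution: $53.74
Taxable wages = $1,352.78 − $53.74 = $1,299.04
Federal income tax: $1,299.04 × 0.2171 = $282.02
City income tax: $1,299.04 × 0.025 = $32.48
Medicare tax: $1,352.78 × 0.0169 = $22.86
SDI: only $119,608.84 − $118,728.14 = $880.70 of this check is subject → $880.70 × 0.0175 = $15.41
Roth 401(k) contribution: $1,352.78 × 0.046 = $62.23
Total deductions = $53.74 + $282.02 + $32.48 + $22.86 + $15.41 + $62.23 = $468.74
Net pay = $1,352.78 − $468.74 = $884.04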